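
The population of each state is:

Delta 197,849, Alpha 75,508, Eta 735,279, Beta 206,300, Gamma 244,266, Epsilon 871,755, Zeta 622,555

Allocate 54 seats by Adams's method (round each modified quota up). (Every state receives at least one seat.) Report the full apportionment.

Delta=4, Alpha=2, Eta=13, Beta=4, Gamma=5, Epsilon=15, Zeta=11

Standard divisor 2953512/54 ≈ 54694.667; standard quotas: Delta 3.617, Alpha 1.381, Eta 13.443, Beta 3.772, Gamma 4.466, Epsilon 15.939, Zeta 11.382.
Rounding up gives 4, 2, 14, 4, 5, 16, 12 = 57 seats, so the divisor must be adjusted.
With modified divisor 59600: modified quotas Delta 3.320, Alpha 1.267, Eta 12.337, Beta 3.461, Gamma 4.098, Epsilon 14.627, Zeta 10.446.
Rounding up: Delta 4, Alpha 2, Eta 13, Beta 4, Gamma 5, Epsilon 15, Zeta 11 (total 54).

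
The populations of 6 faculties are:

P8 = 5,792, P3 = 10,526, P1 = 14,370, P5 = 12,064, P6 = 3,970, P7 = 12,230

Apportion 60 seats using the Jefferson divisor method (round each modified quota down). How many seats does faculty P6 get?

Standard divisor 58952/60 ≈ 982.533; standard quotas: P8 5.895, P3 10.713, P1 14.625, P5 12.278, P6 4.041, P7 12.447.
Rounding down gives 5, 10, 14, 12, 4, 12 = 57 seats, so the divisor must be adjusted.
With modified divisor 950: modified quotas P8 6.097, P3 11.080, P1 15.126, P5 12.699, P6 4.179, P7 12.874.
Rounding down: P8 6, P3 11, P1 15, P5 12, P6 4, P7 12 (total 60).
P6 receives 4.

4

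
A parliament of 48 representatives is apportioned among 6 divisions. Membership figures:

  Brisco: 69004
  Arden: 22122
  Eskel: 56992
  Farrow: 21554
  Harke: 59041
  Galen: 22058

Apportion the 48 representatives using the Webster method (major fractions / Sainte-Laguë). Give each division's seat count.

Brisco: 13; Arden: 4; Eskel: 11; Farrow: 4; Harke: 12; Galen: 4

Standard divisor 250771/48 ≈ 5224.396; standard quotas: Brisco 13.208, Arden 4.234, Eskel 10.909, Farrow 4.126, Harke 11.301, Galen 4.222.
Rounding to the nearest integer gives 13, 4, 11, 4, 11, 4 = 47 seats, so the divisor must be adjusted.
With modified divisor 5120: modified quotas Brisco 13.477, Arden 4.321, Eskel 11.131, Farrow 4.210, Harke 11.531, Galen 4.308.
Rounding to the nearest integer: Brisco 13, Arden 4, Eskel 11, Farrow 4, Harke 12, Galen 4 (total 48).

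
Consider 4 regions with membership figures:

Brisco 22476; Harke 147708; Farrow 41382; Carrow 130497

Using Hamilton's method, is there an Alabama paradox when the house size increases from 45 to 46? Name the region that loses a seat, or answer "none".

none

At 45 seats: Brisco 3, Harke 19, Farrow 6, Carrow 17.
At 46 seats: Brisco 3, Harke 20, Farrow 6, Carrow 17.
No region's allocation decreased.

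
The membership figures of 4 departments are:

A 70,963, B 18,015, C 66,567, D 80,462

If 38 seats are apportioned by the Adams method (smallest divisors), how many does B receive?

Standard divisor 236007/38 ≈ 6210.711; standard quotas: A 11.426, B 2.901, C 10.718, D 12.955.
Rounding up gives 12, 3, 11, 13 = 39 seats, so the divisor must be adjusted.
With modified divisor 6600: modified quotas A 10.752, B 2.730, C 10.086, D 12.191.
Rounding up: A 11, B 3, C 11, D 13 (total 38).
B receives 3.

3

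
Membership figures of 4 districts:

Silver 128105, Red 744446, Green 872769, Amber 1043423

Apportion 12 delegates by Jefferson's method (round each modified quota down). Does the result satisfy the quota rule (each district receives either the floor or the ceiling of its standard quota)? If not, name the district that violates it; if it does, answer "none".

none

Standard quotas: Silver 0.551, Red 3.203, Green 3.756, Amber 4.490.
Jefferson allocation: Silver 0, Red 3, Green 4, Amber 5.
Every allocation lies between the lower and upper quota.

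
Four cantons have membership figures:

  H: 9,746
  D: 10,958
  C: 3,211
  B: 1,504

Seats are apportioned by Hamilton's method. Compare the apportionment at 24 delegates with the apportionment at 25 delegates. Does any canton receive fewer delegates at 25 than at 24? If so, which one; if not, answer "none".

At 24 seats: H 9, D 10, C 3, B 2.
At 25 seats: H 10, D 11, C 3, B 1.
B drops from 2 to 1.

B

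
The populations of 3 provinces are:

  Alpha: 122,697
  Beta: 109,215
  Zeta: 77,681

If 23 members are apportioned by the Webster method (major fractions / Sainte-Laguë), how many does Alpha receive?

Standard divisor 309593/23 ≈ 13460.565; standard quotas: Alpha 9.115, Beta 8.114, Zeta 5.771.
Rounding to the nearest integer gives Alpha 9, Beta 8, Zeta 6 — total 23, matching the house size, so no adjustment is needed.
Alpha receives 9.

9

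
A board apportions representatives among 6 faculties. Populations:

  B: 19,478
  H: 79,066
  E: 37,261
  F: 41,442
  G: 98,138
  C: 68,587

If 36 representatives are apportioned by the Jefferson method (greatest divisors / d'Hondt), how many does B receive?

2

Standard divisor 343972/36 ≈ 9554.778; standard quotas: B 2.039, H 8.275, E 3.900, F 4.337, G 10.271, C 7.178.
Rounding down gives 2, 8, 3, 4, 10, 7 = 34 seats, so the divisor must be adjusted.
With modified divisor 8900: modified quotas B 2.189, H 8.884, E 4.187, F 4.656, G 11.027, C 7.706.
Rounding down: B 2, H 8, E 4, F 4, G 11, C 7 (total 36).
B receives 2.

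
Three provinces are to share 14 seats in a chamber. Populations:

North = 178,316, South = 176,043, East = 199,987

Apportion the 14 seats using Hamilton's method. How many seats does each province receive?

North: 5, South: 4, East: 5

Standard divisor: 554346 ÷ 14 ≈ 39596.143.
Standard quotas: North 4.5034, South 4.4460, East 5.0507.
Lower quotas: North 4, South 4, East 5 (sum 13, leaving 1 seat).
Remainders in descending order: North 0.5034, South 0.4460, East 0.0507.
Largest remainder: North receives the extra seat.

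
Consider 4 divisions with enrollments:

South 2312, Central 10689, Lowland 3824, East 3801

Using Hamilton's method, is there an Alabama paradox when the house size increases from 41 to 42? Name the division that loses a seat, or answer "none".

South

At 41 seats: South 5, Central 21, Lowland 8, East 7.
At 42 seats: South 4, Central 22, Lowland 8, East 8.
South drops from 5 to 4.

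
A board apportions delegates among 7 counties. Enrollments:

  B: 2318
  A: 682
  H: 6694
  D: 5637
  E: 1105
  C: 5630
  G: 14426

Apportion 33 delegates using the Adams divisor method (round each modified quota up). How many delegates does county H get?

6

Standard divisor 36492/33 ≈ 1105.818; standard quotas: B 2.096, A 0.617, H 6.053, D 5.098, E 0.999, C 5.091, G 13.046.
Rounding up gives 3, 1, 7, 6, 1, 6, 14 = 38 seats, so the divisor must be adjusted.
With modified divisor 1200: modified quotas B 1.932, A 0.568, H 5.578, D 4.697, E 0.921, C 4.692, G 12.022.
Rounding up: B 2, A 1, H 6, D 5, E 1, C 5, G 13 (total 33).
H receives 6.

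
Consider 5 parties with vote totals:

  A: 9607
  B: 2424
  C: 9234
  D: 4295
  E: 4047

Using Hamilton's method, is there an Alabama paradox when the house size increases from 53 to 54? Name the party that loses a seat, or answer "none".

none

At 53 seats: A 17, B 4, C 17, D 8, E 7.
At 54 seats: A 18, B 4, C 17, D 8, E 7.
No party's allocation decreased.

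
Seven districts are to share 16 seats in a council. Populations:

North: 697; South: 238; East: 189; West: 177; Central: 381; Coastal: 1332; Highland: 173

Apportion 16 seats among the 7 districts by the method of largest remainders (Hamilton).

The standard divisor is 3187/16 ≈ 199.188.
Standard quotas: North 3.499, South 1.195, East 0.949, West 0.889, Central 1.913, Coastal 6.687, Highland 0.869.
Lower quotas: North 3, South 1, East 0, West 0, Central 1, Coastal 6, Highland 0 (sum 11, leaving 5 seats).
Remainders in descending order: East 0.949, Central 0.913, West 0.889, Highland 0.869, Coastal 0.687, North 0.499, South 0.195.
The surplus seats go to East, Central, West, Highland, Coastal.

North 3, South 1, East 1, West 1, Central 2, Coastal 7, Highland 1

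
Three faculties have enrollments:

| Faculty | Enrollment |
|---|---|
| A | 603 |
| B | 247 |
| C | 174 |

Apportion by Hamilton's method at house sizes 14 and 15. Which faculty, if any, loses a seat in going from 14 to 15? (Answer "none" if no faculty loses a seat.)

C

At 14 seats: A 8, B 3, C 3.
At 15 seats: A 9, B 4, C 2.
C drops from 3 to 2.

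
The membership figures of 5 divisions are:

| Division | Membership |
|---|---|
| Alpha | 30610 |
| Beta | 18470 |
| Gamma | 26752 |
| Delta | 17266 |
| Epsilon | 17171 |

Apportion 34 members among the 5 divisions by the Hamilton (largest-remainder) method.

Alpha: 10, Beta: 6, Gamma: 8, Delta: 5, Epsilon: 5

The standard divisor is 110269/34 ≈ 3243.206.
Standard quotas: Alpha 9.4382, Beta 5.6950, Gamma 8.2486, Delta 5.3237, Epsilon 5.2945.
Lower quotas: Alpha 9, Beta 5, Gamma 8, Delta 5, Epsilon 5 (sum 32, leaving 2 seats).
Remainders in descending order: Beta 0.6950, Alpha 0.4382, Delta 0.3237, Epsilon 0.2945, Gamma 0.2486.
Largest remainders: Beta, Alpha receive the extra seats.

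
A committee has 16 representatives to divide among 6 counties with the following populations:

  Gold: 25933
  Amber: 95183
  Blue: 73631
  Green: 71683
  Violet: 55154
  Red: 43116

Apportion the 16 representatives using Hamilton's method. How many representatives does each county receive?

Gold 1; Amber 4; Blue 3; Green 3; Violet 3; Red 2

The standard divisor is 364700/16 ≈ 22793.75.
Standard quotas: Gold 1.1377, Amber 4.1758, Blue 3.2303, Green 3.1449, Violet 2.4197, Red 1.8916.
Lower quotas: Gold 1, Amber 4, Blue 3, Green 3, Violet 2, Red 1 (sum 14, leaving 2 seats).
Remainders in descending order: Red 0.8916, Violet 0.4197, Blue 0.2303, Amber 0.1758, Green 0.1449, Gold 0.1377.
The surplus seats go to Red, Violet.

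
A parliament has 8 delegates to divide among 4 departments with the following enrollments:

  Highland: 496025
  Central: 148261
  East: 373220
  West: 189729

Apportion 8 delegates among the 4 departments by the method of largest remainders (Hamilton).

Total 1207235; standard divisor 1207235/8 ≈ 150904.375.
Standard quotas: Highland 3.2870, Central 0.9825, East 2.4732, West 1.2573.
Lower quotas: Highland 3, Central 0, East 2, West 1 (sum 6, leaving 2 seats).
Remainders in descending order: Central 0.9825, East 0.4732, Highland 0.2870, West 0.2573.
Largest remainders: Central, East receive the extra seats.

Highland 3; Central 1; East 3; West 1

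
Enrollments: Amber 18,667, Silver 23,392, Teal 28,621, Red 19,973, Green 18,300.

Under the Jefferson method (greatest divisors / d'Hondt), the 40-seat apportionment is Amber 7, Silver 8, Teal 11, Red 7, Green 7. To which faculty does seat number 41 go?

Priority for the next seat is population ÷ (current seats + 1).
Priorities: Amber 2333.375, Silver 2599.111, Teal 2385.083, Red 2496.625, Green 2287.500.
Highest priority: Silver.

Silver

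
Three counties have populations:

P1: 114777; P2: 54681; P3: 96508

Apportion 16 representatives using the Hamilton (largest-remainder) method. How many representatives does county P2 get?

3

The standard divisor is 265966/16 ≈ 16622.875.
Standard quotas: P1 6.9048, P2 3.2895, P3 5.8057.
Lower quotas: P1 6, P2 3, P3 5 (sum 14, leaving 2 seats).
Remainders in descending order: P1 0.9048, P3 0.8057, P2 0.2895.
The surplus seats go to P1, P3.
P2 receives 3.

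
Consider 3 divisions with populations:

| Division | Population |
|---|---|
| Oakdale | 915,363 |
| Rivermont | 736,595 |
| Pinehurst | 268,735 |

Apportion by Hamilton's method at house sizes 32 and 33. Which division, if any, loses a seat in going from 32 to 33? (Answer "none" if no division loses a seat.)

Pinehurst

At 32 seats: Oakdale 15, Rivermont 12, Pinehurst 5.
At 33 seats: Oakdale 16, Rivermont 13, Pinehurst 4.
Pinehurst drops from 5 to 4.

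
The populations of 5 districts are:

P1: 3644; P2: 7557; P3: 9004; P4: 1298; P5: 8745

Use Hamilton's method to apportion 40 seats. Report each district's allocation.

Total 30248; standard divisor 30248/40 ≈ 756.2.
Standard quotas: P1 4.8188, P2 9.9934, P3 11.9069, P4 1.7165, P5 11.5644.
Lower quotas: P1 4, P2 9, P3 11, P4 1, P5 11 (sum 36, leaving 4 seats).
Remainders in descending order: P2 0.9934, P3 0.9069, P1 0.8188, P4 0.7165, P5 0.5644.
Largest remainders: P2, P3, P1, P4 receive the extra seats.

P1 5, P2 10, P3 12, P4 2, P5 11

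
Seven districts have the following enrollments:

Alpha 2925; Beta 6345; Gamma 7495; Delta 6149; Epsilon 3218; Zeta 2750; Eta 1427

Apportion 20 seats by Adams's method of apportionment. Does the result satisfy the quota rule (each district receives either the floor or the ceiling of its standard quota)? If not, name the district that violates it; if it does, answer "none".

Standard quotas: Alpha 1.930, Beta 4.187, Gamma 4.946, Delta 4.058, Epsilon 2.123, Zeta 1.815, Eta 0.942.
Adams allocation: Alpha 2, Beta 4, Gamma 5, Delta 4, Epsilon 2, Zeta 2, Eta 1.
Every allocation lies between the lower and upper quota.

none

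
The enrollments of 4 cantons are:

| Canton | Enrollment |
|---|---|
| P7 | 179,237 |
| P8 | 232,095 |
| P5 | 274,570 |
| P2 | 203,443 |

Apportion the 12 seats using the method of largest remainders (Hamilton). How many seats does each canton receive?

Total 889345; standard divisor 889345/12 ≈ 74112.083.
Standard quotas: P7 2.4185, P8 3.1317, P5 3.7048, P2 2.7451.
Lower quotas: P7 2, P8 3, P5 3, P2 2 (sum 10, leaving 2 seats).
Remainders in descending order: P2 0.7451, P5 0.7048, P7 0.4185, P8 0.1317.
Largest remainders: P2, P5 receive the extra seats.

P7 2, P8 3, P5 4, P2 3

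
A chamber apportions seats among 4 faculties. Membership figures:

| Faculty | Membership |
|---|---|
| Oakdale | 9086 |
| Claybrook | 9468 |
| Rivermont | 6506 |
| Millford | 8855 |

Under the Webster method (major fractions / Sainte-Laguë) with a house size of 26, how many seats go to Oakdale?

7

Standard divisor 33915/26 ≈ 1304.423; standard quotas: Oakdale 6.966, Claybrook 7.258, Rivermont 4.988, Millford 6.788.
Rounding to the nearest integer gives Oakdale 7, Claybrook 7, Rivermont 5, Millford 7 — total 26, matching the house size, so no adjustment is needed.
Oakdale receives 7.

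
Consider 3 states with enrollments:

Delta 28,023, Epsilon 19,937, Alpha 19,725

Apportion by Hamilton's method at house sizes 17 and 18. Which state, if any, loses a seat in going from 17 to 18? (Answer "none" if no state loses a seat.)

none

At 17 seats: Delta 7, Epsilon 5, Alpha 5.
At 18 seats: Delta 8, Epsilon 5, Alpha 5.
No state's allocation decreased.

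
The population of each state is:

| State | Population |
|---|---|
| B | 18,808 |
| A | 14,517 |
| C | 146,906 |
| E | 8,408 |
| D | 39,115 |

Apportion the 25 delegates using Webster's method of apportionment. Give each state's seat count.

Standard divisor 227754/25 ≈ 9110.16; standard quotas: B 2.065, A 1.593, C 16.126, E 0.923, D 4.294.
Rounding to the nearest integer gives B 2, A 2, C 16, E 1, D 4 — total 25, matching the house size, so no adjustment is needed.

B: 2; A: 2; C: 16; E: 1; D: 4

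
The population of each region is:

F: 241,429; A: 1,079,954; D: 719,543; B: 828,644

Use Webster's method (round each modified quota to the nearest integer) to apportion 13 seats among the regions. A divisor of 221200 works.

F 1; A 5; D 3; B 4

With modified divisor 221200: modified quotas F 1.091, A 4.882, D 3.253, B 3.746.
Rounding to the nearest integer: F 1, A 5, D 3, B 4 (total 13).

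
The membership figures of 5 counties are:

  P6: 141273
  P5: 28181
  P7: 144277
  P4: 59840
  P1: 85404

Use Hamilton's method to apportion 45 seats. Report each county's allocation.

Total 458975; standard divisor 458975/45 ≈ 10199.444.
Standard quotas: P6 13.8510, P5 2.7630, P7 14.1456, P4 5.8670, P1 8.3734.
Lower quotas: P6 13, P5 2, P7 14, P4 5, P1 8 (sum 42, leaving 3 seats).
Remainders in descending order: P4 0.8670, P6 0.8510, P5 0.7630, P1 0.3734, P7 0.1456.
Largest remainders: P4, P6, P5 receive the extra seats.

P6=14, P5=3, P7=14, P4=6, P1=8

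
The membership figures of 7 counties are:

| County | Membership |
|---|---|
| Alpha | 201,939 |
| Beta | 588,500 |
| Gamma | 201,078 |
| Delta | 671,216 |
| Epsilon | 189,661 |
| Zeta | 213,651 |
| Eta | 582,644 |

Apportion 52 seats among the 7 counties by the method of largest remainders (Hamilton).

Standard divisor: 2648689 ÷ 52 ≈ 50936.327.
Standard quotas: Alpha 3.9645, Beta 11.5536, Gamma 3.9476, Delta 13.1776, Epsilon 3.7235, Zeta 4.1945, Eta 11.4387.
Lower quotas: Alpha 3, Beta 11, Gamma 3, Delta 13, Epsilon 3, Zeta 4, Eta 11 (sum 48, leaving 4 seats).
Remainders in descending order: Alpha 0.9645, Gamma 0.9476, Epsilon 0.7235, Beta 0.5536, Eta 0.4387, Zeta 0.1945, Delta 0.1776.
Largest remainders: Alpha, Gamma, Epsilon, Beta receive the extra seats.

Alpha 4; Beta 12; Gamma 4; Delta 13; Epsilon 4; Zeta 4; Eta 11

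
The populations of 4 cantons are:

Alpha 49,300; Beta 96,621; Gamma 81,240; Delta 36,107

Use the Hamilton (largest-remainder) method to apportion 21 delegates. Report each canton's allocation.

Alpha 4; Beta 8; Gamma 6; Delta 3

The standard divisor is 263268/21 ≈ 12536.571.
Standard quotas: Alpha 3.9325, Beta 7.7071, Gamma 6.4802, Delta 2.8801.
Lower quotas: Alpha 3, Beta 7, Gamma 6, Delta 2 (sum 18, leaving 3 seats).
Remainders in descending order: Alpha 0.9325, Delta 0.8801, Beta 0.7071, Gamma 0.4802.
Largest remainders: Alpha, Delta, Beta receive the extra seats.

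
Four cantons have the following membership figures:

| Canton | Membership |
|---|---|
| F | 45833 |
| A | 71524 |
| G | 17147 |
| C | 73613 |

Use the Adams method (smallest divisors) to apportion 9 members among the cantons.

F 2, A 3, G 1, C 3

Standard divisor 208117/9 ≈ 23124.111; standard quotas: F 1.982, A 3.093, G 0.742, C 3.183.
Rounding up gives 2, 4, 1, 4 = 11 seats, so the divisor must be adjusted.
With modified divisor 30100: modified quotas F 1.523, A 2.376, G 0.570, C 2.446.
Rounding up: F 2, A 3, G 1, C 3 (total 9).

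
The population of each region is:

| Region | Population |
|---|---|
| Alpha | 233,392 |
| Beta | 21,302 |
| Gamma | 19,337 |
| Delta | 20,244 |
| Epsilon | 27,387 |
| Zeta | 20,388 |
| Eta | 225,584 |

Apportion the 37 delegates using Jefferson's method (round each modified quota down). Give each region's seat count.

Alpha: 16; Beta: 1; Gamma: 1; Delta: 1; Epsilon: 1; Zeta: 1; Eta: 16

Standard divisor 567634/37 ≈ 15341.459; standard quotas: Alpha 15.213, Beta 1.389, Gamma 1.260, Delta 1.320, Epsilon 1.785, Zeta 1.329, Eta 14.704.
Rounding down gives 15, 1, 1, 1, 1, 1, 14 = 34 seats, so the divisor must be adjusted.
With modified divisor 13900: modified quotas Alpha 16.791, Beta 1.533, Gamma 1.391, Delta 1.456, Epsilon 1.970, Zeta 1.467, Eta 16.229.
Rounding down: Alpha 16, Beta 1, Gamma 1, Delta 1, Epsilon 1, Zeta 1, Eta 16 (total 37).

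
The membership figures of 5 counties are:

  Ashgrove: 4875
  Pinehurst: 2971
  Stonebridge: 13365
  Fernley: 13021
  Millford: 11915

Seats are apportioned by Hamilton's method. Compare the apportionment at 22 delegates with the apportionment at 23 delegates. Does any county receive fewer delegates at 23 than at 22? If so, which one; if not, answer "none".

Pinehurst

At 22 seats: Ashgrove 2, Pinehurst 2, Stonebridge 6, Fernley 6, Millford 6.
At 23 seats: Ashgrove 2, Pinehurst 1, Stonebridge 7, Fernley 7, Millford 6.
Pinehurst drops from 2 to 1.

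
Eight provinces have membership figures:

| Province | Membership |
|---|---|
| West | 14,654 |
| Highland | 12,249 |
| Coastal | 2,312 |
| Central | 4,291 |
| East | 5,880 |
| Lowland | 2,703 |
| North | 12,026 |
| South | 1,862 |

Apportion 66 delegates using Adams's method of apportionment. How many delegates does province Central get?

Standard divisor 55977/66 ≈ 848.136; standard quotas: West 17.278, Highland 14.442, Coastal 2.726, Central 5.059, East 6.933, Lowland 3.187, North 14.179, South 2.195.
Rounding up gives 18, 15, 3, 6, 7, 4, 15, 3 = 71 seats, so the divisor must be adjusted.
With modified divisor 910: modified quotas West 16.103, Highland 13.460, Coastal 2.541, Central 4.715, East 6.462, Lowland 2.970, North 13.215, South 2.046.
Rounding up: West 17, Highland 14, Coastal 3, Central 5, East 7, Lowland 3, North 14, South 3 (total 66).
Central receives 5.

5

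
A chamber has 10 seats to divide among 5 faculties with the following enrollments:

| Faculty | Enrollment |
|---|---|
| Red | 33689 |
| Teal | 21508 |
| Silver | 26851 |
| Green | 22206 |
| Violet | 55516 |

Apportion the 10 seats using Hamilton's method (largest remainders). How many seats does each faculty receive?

Standard divisor: 159770 ÷ 10 = 15977.
Standard quotas: Red 2.1086, Teal 1.3462, Silver 1.6806, Green 1.3899, Violet 3.4747.
Lower quotas: Red 2, Teal 1, Silver 1, Green 1, Violet 3 (sum 8, leaving 2 seats).
Remainders in descending order: Silver 0.6806, Violet 0.4747, Green 0.3899, Teal 0.3462, Red 0.1086.
Largest remainders: Silver, Violet receive the extra seats.

Red=2, Teal=1, Silver=2, Green=1, Violet=4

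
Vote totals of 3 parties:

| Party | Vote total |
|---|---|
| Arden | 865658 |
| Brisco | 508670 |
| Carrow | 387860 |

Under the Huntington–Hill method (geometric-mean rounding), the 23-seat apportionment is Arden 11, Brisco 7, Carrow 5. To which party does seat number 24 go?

Arden

Priority for the next seat is population ÷ (√(s·(s+1))).
Priorities: Arden 75345.858, Brisco 67973.888, Carrow 70813.224.
Highest priority: Arden.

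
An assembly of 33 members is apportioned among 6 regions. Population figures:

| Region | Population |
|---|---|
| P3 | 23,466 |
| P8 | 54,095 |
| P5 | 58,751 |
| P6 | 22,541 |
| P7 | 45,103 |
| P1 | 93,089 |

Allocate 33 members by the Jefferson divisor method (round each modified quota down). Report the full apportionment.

P3 2; P8 6; P5 7; P6 2; P7 5; P1 11

Standard divisor 297045/33 ≈ 9001.364; standard quotas: P3 2.607, P8 6.010, P5 6.527, P6 2.504, P7 5.011, P1 10.342.
Rounding down gives 2, 6, 6, 2, 5, 10 = 31 seats, so the divisor must be adjusted.
With modified divisor 8100: modified quotas P3 2.897, P8 6.678, P5 7.253, P6 2.783, P7 5.568, P1 11.492.
Rounding down: P3 2, P8 6, P5 7, P6 2, P7 5, P1 11 (total 33).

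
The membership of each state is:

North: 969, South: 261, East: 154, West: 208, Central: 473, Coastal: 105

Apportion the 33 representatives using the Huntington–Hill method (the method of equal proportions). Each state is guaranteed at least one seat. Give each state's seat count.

With divisor 65: modified quotas North 14.908, South 4.015, East 2.369, West 3.200, Central 7.277, Coastal 1.615.
Geometric-mean thresholds: North √(14·15)=14.491, South √(4·5)=4.472, East √(2·3)=2.449, West √(3·4)=3.464, Central √(7·8)=7.483, Coastal √(1·2)=1.414.
Each quota rounded against its threshold gives North 15, South 4, East 2, West 3, Central 7, Coastal 2 (total 33).

North=15; South=4; East=2; West=3; Central=7; Coastal=2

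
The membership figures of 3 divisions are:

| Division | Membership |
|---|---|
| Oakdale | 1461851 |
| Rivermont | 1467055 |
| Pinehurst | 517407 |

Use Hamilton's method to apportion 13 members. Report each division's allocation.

Oakdale 5, Rivermont 6, Pinehurst 2

Total 3446313; standard divisor 3446313/13 = 265101.
Standard quotas: Oakdale 5.5143, Rivermont 5.5339, Pinehurst 1.9517.
Lower quotas: Oakdale 5, Rivermont 5, Pinehurst 1 (sum 11, leaving 2 seats).
Remainders in descending order: Pinehurst 0.9517, Rivermont 0.5339, Oakdale 0.5143.
The surplus seats go to Pinehurst, Rivermont.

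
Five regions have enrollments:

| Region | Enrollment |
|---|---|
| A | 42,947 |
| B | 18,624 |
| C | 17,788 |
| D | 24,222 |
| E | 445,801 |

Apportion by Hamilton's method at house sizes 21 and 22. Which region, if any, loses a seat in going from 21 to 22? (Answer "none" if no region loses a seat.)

C

At 21 seats: A 1, B 1, C 1, D 1, E 17.
At 22 seats: A 2, B 1, C 0, D 1, E 18.
C drops from 1 to 0.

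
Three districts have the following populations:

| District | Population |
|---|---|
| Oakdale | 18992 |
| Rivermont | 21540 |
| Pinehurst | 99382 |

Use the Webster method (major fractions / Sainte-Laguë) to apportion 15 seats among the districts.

Standard divisor 139914/15 ≈ 9327.6; standard quotas: Oakdale 2.036, Rivermont 2.309, Pinehurst 10.655.
Rounding to the nearest integer gives Oakdale 2, Rivermont 2, Pinehurst 11 — total 15, matching the house size, so no adjustment is needed.

Oakdale=2; Rivermont=2; Pinehurst=11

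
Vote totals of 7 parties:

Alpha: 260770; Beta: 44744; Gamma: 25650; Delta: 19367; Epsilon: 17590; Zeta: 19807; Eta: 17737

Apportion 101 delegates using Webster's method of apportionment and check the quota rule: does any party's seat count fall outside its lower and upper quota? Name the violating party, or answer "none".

Alpha

Standard quotas: Alpha 64.925, Beta 11.140, Gamma 6.386, Delta 4.822, Epsilon 4.379, Zeta 4.931, Eta 4.416.
Webster allocation: Alpha 66, Beta 11, Gamma 6, Delta 5, Epsilon 4, Zeta 5, Eta 4.
Alpha has quota 64.925 (lower 64, upper 65) but receives 66 — outside the quota interval.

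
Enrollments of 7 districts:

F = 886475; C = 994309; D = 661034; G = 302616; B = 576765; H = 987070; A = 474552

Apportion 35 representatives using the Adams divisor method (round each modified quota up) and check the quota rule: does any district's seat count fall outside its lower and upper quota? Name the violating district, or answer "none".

none

Standard quotas: F 6.354, C 7.127, D 4.738, G 2.169, B 4.134, H 7.075, A 3.402.
Adams allocation: F 6, C 7, D 5, G 2, B 4, H 7, A 4.
Every allocation lies between the lower and upper quota.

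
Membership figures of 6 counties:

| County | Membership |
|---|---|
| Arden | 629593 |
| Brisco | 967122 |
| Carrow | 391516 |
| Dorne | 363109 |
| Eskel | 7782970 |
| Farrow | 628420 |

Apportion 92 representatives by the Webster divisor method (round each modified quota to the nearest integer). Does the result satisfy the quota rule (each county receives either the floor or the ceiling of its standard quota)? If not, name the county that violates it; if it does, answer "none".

Eskel

Standard quotas: Arden 5.382, Brisco 8.267, Carrow 3.347, Dorne 3.104, Eskel 66.529, Farrow 5.372.
Webster allocation: Arden 5, Brisco 8, Carrow 3, Dorne 3, Eskel 68, Farrow 5.
Eskel has quota 66.529 (lower 66, upper 67) but receives 68 — outside the quota interval.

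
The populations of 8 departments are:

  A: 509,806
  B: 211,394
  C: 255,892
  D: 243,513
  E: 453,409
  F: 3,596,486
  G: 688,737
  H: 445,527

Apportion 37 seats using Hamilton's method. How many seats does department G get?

Standard divisor: 6404764 ÷ 37 ≈ 173101.73.
Standard quotas: A 2.9451, B 1.2212, C 1.4783, D 1.4068, E 2.6193, F 20.7767, G 3.9788, H 2.5738.
Lower quotas: A 2, B 1, C 1, D 1, E 2, F 20, G 3, H 2 (sum 32, leaving 5 seats).
Remainders in descending order: G 0.9788, A 0.9451, F 0.7767, E 0.6193, H 0.5738, C 0.4783, D 0.4068, B 0.2212.
The surplus seats go to G, A, F, E, H.
G receives 4.

4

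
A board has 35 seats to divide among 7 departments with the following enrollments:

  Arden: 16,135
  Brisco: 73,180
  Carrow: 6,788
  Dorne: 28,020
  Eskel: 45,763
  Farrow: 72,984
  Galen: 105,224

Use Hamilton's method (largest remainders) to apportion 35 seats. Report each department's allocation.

Standard divisor: 348094 ÷ 35 ≈ 9945.543.
Standard quotas: Arden 1.6223, Brisco 7.3581, Carrow 0.6825, Dorne 2.8173, Eskel 4.6014, Farrow 7.3384, Galen 10.5800.
Lower quotas: Arden 1, Brisco 7, Carrow 0, Dorne 2, Eskel 4, Farrow 7, Galen 10 (sum 31, leaving 4 seats).
Remainders in descending order: Dorne 0.8173, Carrow 0.6825, Arden 0.6223, Eskel 0.6014, Galen 0.5800, Brisco 0.3581, Farrow 0.3384.
The surplus seats go to Dorne, Carrow, Arden, Eskel.

Arden 2; Brisco 7; Carrow 1; Dorne 3; Eskel 5; Farrow 7; Galen 10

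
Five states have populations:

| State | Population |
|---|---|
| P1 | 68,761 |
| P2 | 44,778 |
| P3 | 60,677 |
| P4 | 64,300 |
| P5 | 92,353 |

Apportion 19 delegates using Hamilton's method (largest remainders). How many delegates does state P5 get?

Standard divisor: 330869 ÷ 19 ≈ 17414.158.
Standard quotas: P1 3.9486, P2 2.5714, P3 3.4843, P4 3.6924, P5 5.3033.
Lower quotas: P1 3, P2 2, P3 3, P4 3, P5 5 (sum 16, leaving 3 seats).
Remainders in descending order: P1 0.9486, P4 0.6924, P2 0.5714, P3 0.4843, P5 0.3033.
Largest remainders: P1, P4, P2 receive the extra seats.
P5 receives 5.

5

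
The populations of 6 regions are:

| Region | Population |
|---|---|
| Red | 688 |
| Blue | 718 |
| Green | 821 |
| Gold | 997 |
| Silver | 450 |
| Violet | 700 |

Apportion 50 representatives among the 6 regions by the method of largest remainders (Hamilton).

Red: 8, Blue: 8, Green: 9, Gold: 12, Silver: 5, Violet: 8

Total 4374; standard divisor 4374/50 ≈ 87.48.
Standard quotas: Red 7.865, Blue 8.208, Green 9.385, Gold 11.397, Silver 5.144, Violet 8.002.
Lower quotas: Red 7, Blue 8, Green 9, Gold 11, Silver 5, Violet 8 (sum 48, leaving 2 seats).
Remainders in descending order: Red 0.865, Gold 0.397, Green 0.385, Blue 0.208, Silver 0.144, Violet 0.002.
Largest remainders: Red, Gold receive the extra seats.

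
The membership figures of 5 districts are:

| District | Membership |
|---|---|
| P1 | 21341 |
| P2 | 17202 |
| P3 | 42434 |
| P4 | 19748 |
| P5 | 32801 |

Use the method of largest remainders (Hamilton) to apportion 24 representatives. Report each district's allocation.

P1=4, P2=3, P3=8, P4=3, P5=6

Standard divisor: 133526 ÷ 24 ≈ 5563.583.
Standard quotas: P1 3.8358, P2 3.0919, P3 7.6271, P4 3.5495, P5 5.8957.
Lower quotas: P1 3, P2 3, P3 7, P4 3, P5 5 (sum 21, leaving 3 seats).
Remainders in descending order: P5 0.8957, P1 0.8358, P3 0.6271, P4 0.5495, P2 0.0919.
Largest remainders: P5, P1, P3 receive the extra seats.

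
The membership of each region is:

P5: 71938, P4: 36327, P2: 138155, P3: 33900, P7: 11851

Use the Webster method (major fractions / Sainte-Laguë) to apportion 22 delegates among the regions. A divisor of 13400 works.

P5: 5, P4: 3, P2: 10, P3: 3, P7: 1

With modified divisor 13400: modified quotas P5 5.369, P4 2.711, P2 10.310, P3 2.530, P7 0.884.
Rounding to the nearest integer: P5 5, P4 3, P2 10, P3 3, P7 1 (total 22).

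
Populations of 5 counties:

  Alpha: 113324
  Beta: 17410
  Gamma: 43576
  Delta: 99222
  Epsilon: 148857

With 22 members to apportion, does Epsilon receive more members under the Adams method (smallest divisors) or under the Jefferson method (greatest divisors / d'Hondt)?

Adams: Alpha 6, Beta 1, Gamma 3, Delta 5, Epsilon 7.
Jefferson: Alpha 6, Beta 1, Gamma 2, Delta 5, Epsilon 8.
Epsilon gets 7 under Adams and 8 under Jefferson.

Jefferson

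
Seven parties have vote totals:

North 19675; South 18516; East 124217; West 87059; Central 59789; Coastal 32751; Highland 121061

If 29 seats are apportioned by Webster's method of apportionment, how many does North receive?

1

Standard divisor 463068/29 ≈ 15967.862; standard quotas: North 1.232, South 1.160, East 7.779, West 5.452, Central 3.744, Coastal 2.051, Highland 7.582.
Rounding to the nearest integer gives North 1, South 1, East 8, West 5, Central 4, Coastal 2, Highland 8 — total 29, matching the house size, so no adjustment is needed.
North receives 1.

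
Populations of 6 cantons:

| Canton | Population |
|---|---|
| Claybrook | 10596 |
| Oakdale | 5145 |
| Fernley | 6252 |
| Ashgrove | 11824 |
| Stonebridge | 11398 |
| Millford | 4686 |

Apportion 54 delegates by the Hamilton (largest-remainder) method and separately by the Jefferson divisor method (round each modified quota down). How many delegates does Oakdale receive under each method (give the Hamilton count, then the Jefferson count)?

6 and 5

Hamilton: Claybrook 11, Oakdale 6, Fernley 7, Ashgrove 13, Stonebridge 12, Millford 5.
Jefferson: Claybrook 12, Oakdale 5, Fernley 7, Ashgrove 13, Stonebridge 12, Millford 5.
Oakdale gets 6 under Hamilton and 5 under Jefferson.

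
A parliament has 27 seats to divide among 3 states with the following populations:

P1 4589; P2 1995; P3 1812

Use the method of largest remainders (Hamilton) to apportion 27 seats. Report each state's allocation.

Total 8396; standard divisor 8396/27 ≈ 310.963.
Standard quotas: P1 14.757, P2 6.416, P3 5.827.
Lower quotas: P1 14, P2 6, P3 5 (sum 25, leaving 2 seats).
Remainders in descending order: P3 0.827, P1 0.757, P2 0.416.
Largest remainders: P3, P1 receive the extra seats.

P1 15, P2 6, P3 6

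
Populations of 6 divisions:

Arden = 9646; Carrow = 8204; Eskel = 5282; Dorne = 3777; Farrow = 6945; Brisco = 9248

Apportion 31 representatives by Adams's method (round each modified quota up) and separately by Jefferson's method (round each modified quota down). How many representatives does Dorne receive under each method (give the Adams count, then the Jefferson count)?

3 and 2

Adams: Arden 7, Carrow 6, Eskel 4, Dorne 3, Farrow 5, Brisco 6.
Jefferson: Arden 7, Carrow 6, Eskel 4, Dorne 2, Farrow 5, Brisco 7.
Dorne gets 3 under Adams and 2 under Jefferson.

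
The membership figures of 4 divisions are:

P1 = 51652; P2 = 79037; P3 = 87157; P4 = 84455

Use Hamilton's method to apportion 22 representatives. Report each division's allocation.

P1=4, P2=6, P3=6, P4=6

Total 302301; standard divisor 302301/22 ≈ 13740.955.
Standard quotas: P1 3.7590, P2 5.7519, P3 6.3429, P4 6.1462.
Lower quotas: P1 3, P2 5, P3 6, P4 6 (sum 20, leaving 2 seats).
Remainders in descending order: P1 0.7590, P2 0.7519, P3 0.3429, P4 0.1462.
The surplus seats go to P1, P2.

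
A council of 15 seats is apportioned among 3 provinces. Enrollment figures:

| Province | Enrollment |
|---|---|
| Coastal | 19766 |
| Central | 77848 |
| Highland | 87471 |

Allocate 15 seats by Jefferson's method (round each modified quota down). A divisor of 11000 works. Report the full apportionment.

Coastal=1, Central=7, Highland=7

With modified divisor 11000: modified quotas Coastal 1.797, Central 7.077, Highland 7.952.
Rounding down: Coastal 1, Central 7, Highland 7 (total 15).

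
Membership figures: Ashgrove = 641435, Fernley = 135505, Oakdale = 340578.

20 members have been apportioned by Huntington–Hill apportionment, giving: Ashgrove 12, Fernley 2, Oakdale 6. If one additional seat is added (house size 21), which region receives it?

Fernley

Priority for the next seat is population ÷ (√(s·(s+1))).
Priorities: Ashgrove 51355.901, Fernley 55319.685, Oakdale 52552.326.
Highest priority: Fernley.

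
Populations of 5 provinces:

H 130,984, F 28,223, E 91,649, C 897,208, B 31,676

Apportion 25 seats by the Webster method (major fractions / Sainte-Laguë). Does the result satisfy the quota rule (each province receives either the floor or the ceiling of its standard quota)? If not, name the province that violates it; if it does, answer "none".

C

Standard quotas: H 2.776, F 0.598, E 1.942, C 19.013, B 0.671.
Webster allocation: H 3, F 1, E 2, C 18, B 1.
C has quota 19.013 (lower 19, upper 20) but receives 18 — outside the quota interval.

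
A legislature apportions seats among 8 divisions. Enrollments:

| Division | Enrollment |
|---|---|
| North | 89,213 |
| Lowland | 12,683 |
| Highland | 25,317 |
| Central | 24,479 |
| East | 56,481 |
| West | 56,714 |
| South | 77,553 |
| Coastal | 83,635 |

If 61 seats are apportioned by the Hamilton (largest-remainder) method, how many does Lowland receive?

Standard divisor: 426075 ÷ 61 ≈ 6984.836.
Standard quotas: North 12.7724, Lowland 1.8158, Highland 3.6246, Central 3.5046, East 8.0862, West 8.1196, South 11.1031, Coastal 11.9738.
Lower quotas: North 12, Lowland 1, Highland 3, Central 3, East 8, West 8, South 11, Coastal 11 (sum 57, leaving 4 seats).
Remainders in descending order: Coastal 0.9738, Lowland 0.8158, North 0.7724, Highland 0.6246, Central 0.5046, West 0.1196, South 0.1031, East 0.0862.
Largest remainders: Coastal, Lowland, North, Highland receive the extra seats.
Lowland receives 2.

2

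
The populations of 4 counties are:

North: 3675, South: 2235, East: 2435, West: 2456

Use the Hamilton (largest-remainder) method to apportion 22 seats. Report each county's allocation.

Standard divisor: 10801 ÷ 22 ≈ 490.955.
Standard quotas: North 7.485, South 4.552, East 4.960, West 5.002.
Lower quotas: North 7, South 4, East 4, West 5 (sum 20, leaving 2 seats).
Remainders in descending order: East 0.960, South 0.552, North 0.485, West 0.002.
The surplus seats go to East, South.

North: 7; South: 5; East: 5; West: 5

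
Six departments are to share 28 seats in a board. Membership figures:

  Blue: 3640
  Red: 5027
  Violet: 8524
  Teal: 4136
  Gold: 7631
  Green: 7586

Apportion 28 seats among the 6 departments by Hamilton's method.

The standard divisor is 36544/28 ≈ 1305.143.
Standard quotas: Blue 2.7890, Red 3.8517, Violet 6.5311, Teal 3.1690, Gold 5.8469, Green 5.8124.
Lower quotas: Blue 2, Red 3, Violet 6, Teal 3, Gold 5, Green 5 (sum 24, leaving 4 seats).
Remainders in descending order: Red 0.8517, Gold 0.8469, Green 0.8124, Blue 0.7890, Violet 0.5311, Teal 0.1690.
The surplus seats go to Red, Gold, Green, Blue.

Blue: 3; Red: 4; Violet: 6; Teal: 3; Gold: 6; Green: 6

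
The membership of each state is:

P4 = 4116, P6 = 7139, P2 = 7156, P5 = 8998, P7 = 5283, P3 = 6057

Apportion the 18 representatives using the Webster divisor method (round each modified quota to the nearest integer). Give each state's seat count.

Standard divisor 38749/18 ≈ 2152.722; standard quotas: P4 1.912, P6 3.316, P2 3.324, P5 4.180, P7 2.454, P3 2.814.
Rounding to the nearest integer gives 2, 3, 3, 4, 2, 3 = 17 seats, so the divisor must be adjusted.
With modified divisor 2080: modified quotas P4 1.979, P6 3.432, P2 3.440, P5 4.326, P7 2.540, P3 2.912.
Rounding to the nearest integer: P4 2, P6 3, P2 3, P5 4, P7 3, P3 3 (total 18).

P4 2; P6 3; P2 3; P5 4; P7 3; P3 3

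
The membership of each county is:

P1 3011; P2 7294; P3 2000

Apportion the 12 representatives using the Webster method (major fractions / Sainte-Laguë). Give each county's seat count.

P1=3; P2=7; P3=2

Standard divisor 12305/12 ≈ 1025.417; standard quotas: P1 2.936, P2 7.113, P3 1.950.
Rounding to the nearest integer gives P1 3, P2 7, P3 2 — total 12, matching the house size, so no adjustment is needed.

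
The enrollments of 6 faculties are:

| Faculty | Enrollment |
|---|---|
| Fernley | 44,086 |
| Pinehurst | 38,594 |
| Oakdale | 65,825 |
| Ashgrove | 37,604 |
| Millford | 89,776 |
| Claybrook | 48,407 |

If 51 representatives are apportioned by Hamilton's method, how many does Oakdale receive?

10

The standard divisor is 324292/51 ≈ 6358.667.
Standard quotas: Fernley 6.9332, Pinehurst 6.0695, Oakdale 10.3520, Ashgrove 5.9138, Millford 14.1187, Claybrook 7.6128.
Lower quotas: Fernley 6, Pinehurst 6, Oakdale 10, Ashgrove 5, Millford 14, Claybrook 7 (sum 48, leaving 3 seats).
Remainders in descending order: Fernley 0.9332, Ashgrove 0.9138, Claybrook 0.6128, Oakdale 0.3520, Millford 0.1187, Pinehurst 0.0695.
Largest remainders: Fernley, Ashgrove, Claybrook receive the extra seats.
Oakdale receives 10.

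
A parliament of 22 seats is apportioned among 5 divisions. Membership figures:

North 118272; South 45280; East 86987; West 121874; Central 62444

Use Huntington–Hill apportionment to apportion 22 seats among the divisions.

With divisor 19128: modified quotas North 6.183, South 2.367, East 4.548, West 6.371, Central 3.265.
Geometric-mean thresholds: North √(6·7)=6.481, South √(2·3)=2.449, East √(4·5)=4.472, West √(6·7)=6.481, Central √(3·4)=3.464.
Each quota rounded against its threshold gives North 6, South 2, East 5, West 6, Central 3 (total 22).

North=6; South=2; East=5; West=6; Central=3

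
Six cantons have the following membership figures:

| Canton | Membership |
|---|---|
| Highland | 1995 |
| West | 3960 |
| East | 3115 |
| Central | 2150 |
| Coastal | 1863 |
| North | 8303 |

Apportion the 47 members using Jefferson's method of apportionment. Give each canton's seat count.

Highland 4, West 9, East 7, Central 4, Coastal 4, North 19

Standard divisor 21386/47 ≈ 455.021; standard quotas: Highland 4.384, West 8.703, East 6.846, Central 4.725, Coastal 4.094, North 18.247.
Rounding down gives 4, 8, 6, 4, 4, 18 = 44 seats, so the divisor must be adjusted.
With modified divisor 434: modified quotas Highland 4.597, West 9.124, East 7.177, Central 4.954, Coastal 4.293, North 19.131.
Rounding down: Highland 4, West 9, East 7, Central 4, Coastal 4, North 19 (total 47).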